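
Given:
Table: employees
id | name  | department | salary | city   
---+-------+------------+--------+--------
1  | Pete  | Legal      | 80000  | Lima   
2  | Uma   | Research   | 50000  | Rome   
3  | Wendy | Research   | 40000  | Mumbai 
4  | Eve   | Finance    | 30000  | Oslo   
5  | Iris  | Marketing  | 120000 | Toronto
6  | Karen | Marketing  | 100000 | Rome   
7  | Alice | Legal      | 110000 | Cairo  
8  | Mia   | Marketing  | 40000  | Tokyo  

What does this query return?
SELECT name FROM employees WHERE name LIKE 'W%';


LIKE 'W%' matches names starting with 'W'
Matching: 1

1 rows:
Wendy


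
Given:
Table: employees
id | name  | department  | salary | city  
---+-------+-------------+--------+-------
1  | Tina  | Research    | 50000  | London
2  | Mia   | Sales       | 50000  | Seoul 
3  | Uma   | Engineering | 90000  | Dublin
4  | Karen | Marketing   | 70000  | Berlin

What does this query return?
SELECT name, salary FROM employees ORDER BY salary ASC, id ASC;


Sorting by salary ASC, then id ASC for ties

4 rows:
Tina, 50000
Mia, 50000
Karen, 70000
Uma, 90000


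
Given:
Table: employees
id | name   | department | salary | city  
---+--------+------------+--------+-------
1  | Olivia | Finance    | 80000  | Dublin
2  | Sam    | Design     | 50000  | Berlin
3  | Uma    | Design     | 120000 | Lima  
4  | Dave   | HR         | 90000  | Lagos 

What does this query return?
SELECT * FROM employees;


SELECT * returns all 4 rows with all columns

4 rows:
1, Olivia, Finance, 80000, Dublin
2, Sam, Design, 50000, Berlin
3, Uma, Design, 120000, Lima
4, Dave, HR, 90000, Lagos


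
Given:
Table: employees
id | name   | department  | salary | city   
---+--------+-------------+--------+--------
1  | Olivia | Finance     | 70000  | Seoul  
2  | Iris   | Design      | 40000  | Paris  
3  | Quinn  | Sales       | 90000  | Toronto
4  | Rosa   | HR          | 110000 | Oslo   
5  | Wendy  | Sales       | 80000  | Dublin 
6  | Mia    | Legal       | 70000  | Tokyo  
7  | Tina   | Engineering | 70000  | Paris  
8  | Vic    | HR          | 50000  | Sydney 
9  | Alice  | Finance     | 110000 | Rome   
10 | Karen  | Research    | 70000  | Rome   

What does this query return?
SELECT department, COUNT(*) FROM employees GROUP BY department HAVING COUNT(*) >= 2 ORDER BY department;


Groups with count >= 2:
  Finance: 2 -> PASS
  HR: 2 -> PASS
  Sales: 2 -> PASS
  Design: 1 -> filtered out
  Engineering: 1 -> filtered out
  Legal: 1 -> filtered out
  Research: 1 -> filtered out


3 groups:
Finance, 2
HR, 2
Sales, 2


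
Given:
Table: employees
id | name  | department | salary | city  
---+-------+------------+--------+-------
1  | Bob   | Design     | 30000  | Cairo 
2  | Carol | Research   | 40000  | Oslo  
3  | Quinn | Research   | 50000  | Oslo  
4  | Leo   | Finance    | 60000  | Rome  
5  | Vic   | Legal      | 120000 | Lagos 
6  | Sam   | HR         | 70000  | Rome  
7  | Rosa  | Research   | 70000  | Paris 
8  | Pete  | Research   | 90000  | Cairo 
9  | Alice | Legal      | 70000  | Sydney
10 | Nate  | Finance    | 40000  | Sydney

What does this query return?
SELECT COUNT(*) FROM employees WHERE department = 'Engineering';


Counting rows where department = 'Engineering'


0


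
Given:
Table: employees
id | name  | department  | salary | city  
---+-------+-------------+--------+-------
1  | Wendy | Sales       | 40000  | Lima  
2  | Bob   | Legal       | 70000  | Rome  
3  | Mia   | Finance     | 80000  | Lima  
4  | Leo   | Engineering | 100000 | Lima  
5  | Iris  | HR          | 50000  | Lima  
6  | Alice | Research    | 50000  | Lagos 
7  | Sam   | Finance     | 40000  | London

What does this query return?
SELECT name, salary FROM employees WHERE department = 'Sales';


Filtering: department = 'Sales'
Matching rows: 1

1 rows:
Wendy, 40000


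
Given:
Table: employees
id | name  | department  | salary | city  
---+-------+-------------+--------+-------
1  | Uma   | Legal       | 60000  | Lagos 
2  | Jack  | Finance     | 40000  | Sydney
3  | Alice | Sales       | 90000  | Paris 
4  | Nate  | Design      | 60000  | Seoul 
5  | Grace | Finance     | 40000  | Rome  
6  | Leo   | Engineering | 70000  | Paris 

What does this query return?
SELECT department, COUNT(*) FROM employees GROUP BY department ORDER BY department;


Assigning each row to its department group:
  Uma -> Legal
  Jack -> Finance
  Alice -> Sales
  Nate -> Design
  Grace -> Finance
  Leo -> Engineering


5 groups:
Design, 1
Engineering, 1
Finance, 2
Legal, 1
Sales, 1


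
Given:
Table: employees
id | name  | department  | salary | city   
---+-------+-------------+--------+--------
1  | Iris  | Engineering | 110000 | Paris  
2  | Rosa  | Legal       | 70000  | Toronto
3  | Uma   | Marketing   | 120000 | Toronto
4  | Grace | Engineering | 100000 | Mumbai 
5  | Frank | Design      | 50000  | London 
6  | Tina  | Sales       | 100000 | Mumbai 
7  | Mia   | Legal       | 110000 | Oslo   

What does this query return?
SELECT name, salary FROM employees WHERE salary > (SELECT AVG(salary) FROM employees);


Subquery: AVG(salary) = 94285.71
Filtering: salary > 94285.71
  Iris (110000) -> MATCH
  Uma (120000) -> MATCH
  Grace (100000) -> MATCH
  Tina (100000) -> MATCH
  Mia (110000) -> MATCH


5 rows:
Iris, 110000
Uma, 120000
Grace, 100000
Tina, 100000
Mia, 110000


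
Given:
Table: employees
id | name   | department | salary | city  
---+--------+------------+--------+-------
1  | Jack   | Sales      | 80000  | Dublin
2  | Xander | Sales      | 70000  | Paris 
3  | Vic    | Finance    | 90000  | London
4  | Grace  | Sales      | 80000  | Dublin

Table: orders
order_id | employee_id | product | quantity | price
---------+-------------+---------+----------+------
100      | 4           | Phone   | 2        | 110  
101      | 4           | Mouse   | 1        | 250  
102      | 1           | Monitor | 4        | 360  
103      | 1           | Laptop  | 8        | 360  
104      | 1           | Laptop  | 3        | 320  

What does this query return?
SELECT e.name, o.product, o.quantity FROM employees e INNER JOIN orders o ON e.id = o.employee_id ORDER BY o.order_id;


Joining employees.id = orders.employee_id:
  employee Grace (id=4) -> order Phone
  employee Grace (id=4) -> order Mouse
  employee Jack (id=1) -> order Monitor
  employee Jack (id=1) -> order Laptop
  employee Jack (id=1) -> order Laptop


5 rows:
Grace, Phone, 2
Grace, Mouse, 1
Jack, Monitor, 4
Jack, Laptop, 8
Jack, Laptop, 3


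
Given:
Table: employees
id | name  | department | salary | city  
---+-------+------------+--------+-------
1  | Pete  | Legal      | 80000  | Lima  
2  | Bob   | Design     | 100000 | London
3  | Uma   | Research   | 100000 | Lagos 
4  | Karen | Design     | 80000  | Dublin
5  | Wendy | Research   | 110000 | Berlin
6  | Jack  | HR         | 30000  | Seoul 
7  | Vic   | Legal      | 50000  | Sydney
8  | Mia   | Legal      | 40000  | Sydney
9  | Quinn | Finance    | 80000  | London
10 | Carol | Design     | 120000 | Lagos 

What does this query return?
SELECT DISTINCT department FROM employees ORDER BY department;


All 'department' values (row order): Legal, Design, Research, Design, Research, HR, Legal, Legal, Finance, Design
Removing duplicates leaves 5 unique value(s).

5 values:
Design
Finance
HR
Legal
Research


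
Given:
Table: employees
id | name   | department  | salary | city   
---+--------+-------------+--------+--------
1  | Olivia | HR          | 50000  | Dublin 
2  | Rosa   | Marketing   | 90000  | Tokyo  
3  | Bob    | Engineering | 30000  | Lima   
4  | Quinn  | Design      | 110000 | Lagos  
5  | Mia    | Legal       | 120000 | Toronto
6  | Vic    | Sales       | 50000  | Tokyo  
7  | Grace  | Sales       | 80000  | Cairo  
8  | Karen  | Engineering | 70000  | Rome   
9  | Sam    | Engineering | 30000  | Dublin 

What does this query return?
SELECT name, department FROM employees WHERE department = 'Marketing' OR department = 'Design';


Filtering: department = 'Marketing' OR 'Design'
Matching: 2 rows

2 rows:
Rosa, Marketing
Quinn, Design


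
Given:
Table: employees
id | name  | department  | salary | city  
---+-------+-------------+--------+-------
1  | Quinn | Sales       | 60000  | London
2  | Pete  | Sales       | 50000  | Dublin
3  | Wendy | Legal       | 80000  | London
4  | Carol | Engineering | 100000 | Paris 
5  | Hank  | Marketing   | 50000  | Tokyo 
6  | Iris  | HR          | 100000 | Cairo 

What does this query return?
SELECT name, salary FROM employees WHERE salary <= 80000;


Filtering: salary <= 80000
Matching: 4 rows

4 rows:
Quinn, 60000
Pete, 50000
Wendy, 80000
Hank, 50000


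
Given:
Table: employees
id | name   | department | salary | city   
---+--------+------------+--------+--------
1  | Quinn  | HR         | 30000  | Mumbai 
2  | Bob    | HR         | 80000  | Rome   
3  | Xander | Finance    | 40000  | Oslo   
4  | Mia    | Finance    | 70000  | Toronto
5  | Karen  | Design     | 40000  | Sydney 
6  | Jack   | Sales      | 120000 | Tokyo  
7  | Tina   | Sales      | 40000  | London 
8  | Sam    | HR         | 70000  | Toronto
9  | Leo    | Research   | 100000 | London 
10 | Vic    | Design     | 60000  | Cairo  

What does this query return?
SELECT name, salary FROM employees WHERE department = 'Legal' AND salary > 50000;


Filtering: department = 'Legal' AND salary > 50000
Matching: 0 rows

Empty result set (0 rows)


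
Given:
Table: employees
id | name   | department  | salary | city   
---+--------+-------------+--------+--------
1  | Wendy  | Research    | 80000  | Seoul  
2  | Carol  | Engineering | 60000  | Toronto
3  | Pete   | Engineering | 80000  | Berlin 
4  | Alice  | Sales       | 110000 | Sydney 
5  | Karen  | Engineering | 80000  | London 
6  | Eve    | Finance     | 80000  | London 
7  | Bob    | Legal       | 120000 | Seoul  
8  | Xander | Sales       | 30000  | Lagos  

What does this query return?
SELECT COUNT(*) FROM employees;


COUNT(*) counts all rows

8


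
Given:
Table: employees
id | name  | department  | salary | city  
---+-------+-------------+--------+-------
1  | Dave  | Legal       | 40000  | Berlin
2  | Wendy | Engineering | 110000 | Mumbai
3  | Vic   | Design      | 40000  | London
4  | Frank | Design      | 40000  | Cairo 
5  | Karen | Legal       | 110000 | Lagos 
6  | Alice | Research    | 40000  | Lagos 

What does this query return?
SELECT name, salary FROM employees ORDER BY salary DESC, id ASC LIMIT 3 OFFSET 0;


Sort by salary DESC (id ASC tiebreak), then skip 0 and take 3
Rows 1 through 3

3 rows:
Wendy, 110000
Karen, 110000
Dave, 40000


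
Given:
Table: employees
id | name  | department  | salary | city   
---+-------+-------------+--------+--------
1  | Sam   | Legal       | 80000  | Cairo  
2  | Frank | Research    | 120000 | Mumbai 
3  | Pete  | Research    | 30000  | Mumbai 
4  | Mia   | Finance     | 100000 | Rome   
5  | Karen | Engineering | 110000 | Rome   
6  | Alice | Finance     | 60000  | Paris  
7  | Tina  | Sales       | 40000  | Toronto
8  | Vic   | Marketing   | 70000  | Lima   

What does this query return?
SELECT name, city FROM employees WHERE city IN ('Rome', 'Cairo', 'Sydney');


Filtering: city IN ('Rome', 'Cairo', 'Sydney')
Matching: 3 rows

3 rows:
Sam, Cairo
Mia, Rome
Karen, Rome


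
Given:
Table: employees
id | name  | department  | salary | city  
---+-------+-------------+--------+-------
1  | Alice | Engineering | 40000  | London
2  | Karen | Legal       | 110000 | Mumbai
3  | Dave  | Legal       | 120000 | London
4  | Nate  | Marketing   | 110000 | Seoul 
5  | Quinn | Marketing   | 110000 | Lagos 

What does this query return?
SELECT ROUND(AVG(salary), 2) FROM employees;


SUM(salary) = 490000
COUNT = 5
ROUND(AVG, 2) = ROUND(490000 / 5, 2) = 98000.0

98000.0


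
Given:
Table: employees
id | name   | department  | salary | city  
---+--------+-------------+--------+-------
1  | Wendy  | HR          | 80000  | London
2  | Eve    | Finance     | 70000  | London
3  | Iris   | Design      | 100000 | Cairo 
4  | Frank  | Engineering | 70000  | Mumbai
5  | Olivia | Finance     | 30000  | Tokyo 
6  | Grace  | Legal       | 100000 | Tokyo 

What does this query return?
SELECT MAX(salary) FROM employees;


Salaries: 80000, 70000, 100000, 70000, 30000, 100000
MAX = 100000

100000


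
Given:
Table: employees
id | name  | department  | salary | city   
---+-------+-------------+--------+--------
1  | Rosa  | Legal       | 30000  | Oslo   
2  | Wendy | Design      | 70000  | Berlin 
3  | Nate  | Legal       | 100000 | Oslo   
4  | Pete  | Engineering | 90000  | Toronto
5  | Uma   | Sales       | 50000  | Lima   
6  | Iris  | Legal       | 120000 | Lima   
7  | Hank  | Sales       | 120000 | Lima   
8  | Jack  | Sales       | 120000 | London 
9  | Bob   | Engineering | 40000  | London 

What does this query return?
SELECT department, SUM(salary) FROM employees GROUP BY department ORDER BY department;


Summing salary within each department:
  Design: 70000 = 70000
  Engineering: 90000 + 40000 = 130000
  Legal: 30000 + 100000 + 120000 = 250000
  Sales: 50000 + 120000 + 120000 = 290000


4 groups:
Design, 70000
Engineering, 130000
Legal, 250000
Sales, 290000


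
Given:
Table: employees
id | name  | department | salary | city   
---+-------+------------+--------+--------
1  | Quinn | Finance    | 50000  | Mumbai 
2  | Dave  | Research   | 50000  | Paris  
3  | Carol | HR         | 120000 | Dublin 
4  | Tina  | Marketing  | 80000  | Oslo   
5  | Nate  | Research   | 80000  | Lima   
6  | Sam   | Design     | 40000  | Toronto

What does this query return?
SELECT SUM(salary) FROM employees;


SUM(salary) = 50000 + 50000 + 120000 + 80000 + 80000 + 40000 = 420000

420000


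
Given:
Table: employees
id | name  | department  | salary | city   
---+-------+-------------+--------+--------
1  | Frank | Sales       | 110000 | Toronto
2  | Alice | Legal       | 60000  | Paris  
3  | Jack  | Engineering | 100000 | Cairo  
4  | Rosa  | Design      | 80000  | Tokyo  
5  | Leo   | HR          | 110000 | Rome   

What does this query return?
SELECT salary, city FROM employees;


Projecting columns: salary, city

5 rows:
110000, Toronto
60000, Paris
100000, Cairo
80000, Tokyo
110000, Rome


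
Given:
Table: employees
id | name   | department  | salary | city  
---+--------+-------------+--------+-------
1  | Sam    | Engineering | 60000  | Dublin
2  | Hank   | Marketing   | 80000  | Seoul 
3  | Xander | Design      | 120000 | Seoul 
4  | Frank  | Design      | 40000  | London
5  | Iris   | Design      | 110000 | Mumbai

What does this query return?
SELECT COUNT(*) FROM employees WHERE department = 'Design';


Counting rows where department = 'Design'
  Xander -> MATCH
  Frank -> MATCH
  Iris -> MATCH


3


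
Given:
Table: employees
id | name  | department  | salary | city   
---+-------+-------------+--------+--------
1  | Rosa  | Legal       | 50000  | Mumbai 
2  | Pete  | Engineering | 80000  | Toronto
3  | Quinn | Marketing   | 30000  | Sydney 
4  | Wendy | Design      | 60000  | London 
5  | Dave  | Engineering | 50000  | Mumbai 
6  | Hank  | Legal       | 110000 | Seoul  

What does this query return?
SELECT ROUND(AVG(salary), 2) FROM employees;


SUM(salary) = 380000
COUNT = 6
ROUND(AVG, 2) = ROUND(380000 / 6, 2) = 63333.33

63333.33


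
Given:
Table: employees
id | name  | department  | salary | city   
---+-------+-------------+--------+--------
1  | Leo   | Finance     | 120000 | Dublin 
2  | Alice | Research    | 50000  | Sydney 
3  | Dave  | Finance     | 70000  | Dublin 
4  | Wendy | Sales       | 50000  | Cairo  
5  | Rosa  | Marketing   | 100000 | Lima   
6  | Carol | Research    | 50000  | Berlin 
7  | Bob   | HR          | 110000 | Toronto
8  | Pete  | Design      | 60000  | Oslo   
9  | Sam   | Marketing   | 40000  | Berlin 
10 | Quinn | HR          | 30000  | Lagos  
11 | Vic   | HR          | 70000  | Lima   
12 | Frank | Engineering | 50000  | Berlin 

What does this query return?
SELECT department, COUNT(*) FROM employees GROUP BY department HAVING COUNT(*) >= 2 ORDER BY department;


Groups with count >= 2:
  Finance: 2 -> PASS
  HR: 3 -> PASS
  Marketing: 2 -> PASS
  Research: 2 -> PASS
  Design: 1 -> filtered out
  Engineering: 1 -> filtered out
  Sales: 1 -> filtered out


4 groups:
Finance, 2
HR, 3
Marketing, 2
Research, 2


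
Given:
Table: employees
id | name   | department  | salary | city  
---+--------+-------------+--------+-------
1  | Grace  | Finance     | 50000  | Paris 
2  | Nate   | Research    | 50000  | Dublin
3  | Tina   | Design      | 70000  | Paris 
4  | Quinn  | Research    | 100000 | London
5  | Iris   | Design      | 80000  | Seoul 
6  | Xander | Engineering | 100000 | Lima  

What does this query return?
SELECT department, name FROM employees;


Projecting columns: department, name

6 rows:
Finance, Grace
Research, Nate
Design, Tina
Research, Quinn
Design, Iris
Engineering, Xander


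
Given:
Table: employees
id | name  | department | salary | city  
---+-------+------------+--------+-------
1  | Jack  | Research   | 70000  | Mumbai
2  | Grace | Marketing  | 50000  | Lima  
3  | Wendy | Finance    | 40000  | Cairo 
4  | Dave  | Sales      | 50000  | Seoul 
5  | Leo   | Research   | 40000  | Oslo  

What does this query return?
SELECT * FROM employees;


SELECT * returns all 5 rows with all columns

5 rows:
1, Jack, Research, 70000, Mumbai
2, Grace, Marketing, 50000, Lima
3, Wendy, Finance, 40000, Cairo
4, Dave, Sales, 50000, Seoul
5, Leo, Research, 40000, Oslo


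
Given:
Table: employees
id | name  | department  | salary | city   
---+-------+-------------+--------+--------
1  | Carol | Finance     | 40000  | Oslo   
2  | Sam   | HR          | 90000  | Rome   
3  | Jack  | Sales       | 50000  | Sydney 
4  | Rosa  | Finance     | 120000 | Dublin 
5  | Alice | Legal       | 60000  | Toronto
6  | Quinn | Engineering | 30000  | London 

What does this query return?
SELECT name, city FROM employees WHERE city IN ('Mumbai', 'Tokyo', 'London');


Filtering: city IN ('Mumbai', 'Tokyo', 'London')
Matching: 1 rows

1 rows:
Quinn, London


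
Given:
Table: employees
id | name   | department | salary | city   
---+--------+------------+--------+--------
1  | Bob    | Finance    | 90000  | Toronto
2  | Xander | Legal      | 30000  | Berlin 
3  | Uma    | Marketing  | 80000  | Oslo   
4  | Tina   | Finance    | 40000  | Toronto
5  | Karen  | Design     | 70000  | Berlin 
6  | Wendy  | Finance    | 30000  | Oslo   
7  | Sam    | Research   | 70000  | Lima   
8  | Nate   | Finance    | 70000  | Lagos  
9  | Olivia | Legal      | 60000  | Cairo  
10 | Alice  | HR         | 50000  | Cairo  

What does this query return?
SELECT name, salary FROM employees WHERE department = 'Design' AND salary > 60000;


Filtering: department = 'Design' AND salary > 60000
Matching: 1 rows

1 rows:
Karen, 70000


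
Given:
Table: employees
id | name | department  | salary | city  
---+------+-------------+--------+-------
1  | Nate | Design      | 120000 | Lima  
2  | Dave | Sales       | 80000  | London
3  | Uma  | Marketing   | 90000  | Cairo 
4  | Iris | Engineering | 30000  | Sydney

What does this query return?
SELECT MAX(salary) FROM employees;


Salaries: 120000, 80000, 90000, 30000
MAX = 120000

120000


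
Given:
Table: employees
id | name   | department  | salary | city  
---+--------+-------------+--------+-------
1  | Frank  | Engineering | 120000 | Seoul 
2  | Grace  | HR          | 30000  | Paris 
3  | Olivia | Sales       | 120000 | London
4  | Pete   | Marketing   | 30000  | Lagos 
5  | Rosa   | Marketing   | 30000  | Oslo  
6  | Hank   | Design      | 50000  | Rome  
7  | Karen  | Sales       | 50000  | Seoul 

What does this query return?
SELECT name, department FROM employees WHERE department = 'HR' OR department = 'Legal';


Filtering: department = 'HR' OR 'Legal'
Matching: 1 rows

1 rows:
Grace, HR


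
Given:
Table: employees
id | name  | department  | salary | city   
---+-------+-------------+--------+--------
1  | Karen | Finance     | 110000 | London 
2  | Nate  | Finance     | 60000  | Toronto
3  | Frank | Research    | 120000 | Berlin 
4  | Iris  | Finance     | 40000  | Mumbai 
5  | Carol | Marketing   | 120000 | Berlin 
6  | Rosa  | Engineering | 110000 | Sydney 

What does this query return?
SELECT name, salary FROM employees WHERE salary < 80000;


Filtering: salary < 80000
Matching: 2 rows

2 rows:
Nate, 60000
Iris, 40000


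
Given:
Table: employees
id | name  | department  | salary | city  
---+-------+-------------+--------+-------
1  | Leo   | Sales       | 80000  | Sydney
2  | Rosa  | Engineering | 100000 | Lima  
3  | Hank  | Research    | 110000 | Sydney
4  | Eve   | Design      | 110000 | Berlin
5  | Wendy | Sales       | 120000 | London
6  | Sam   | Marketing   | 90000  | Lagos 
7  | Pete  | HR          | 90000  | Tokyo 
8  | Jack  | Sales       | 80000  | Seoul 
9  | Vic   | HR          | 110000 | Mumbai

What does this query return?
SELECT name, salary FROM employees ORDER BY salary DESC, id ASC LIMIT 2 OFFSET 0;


Sort by salary DESC (id ASC tiebreak), then skip 0 and take 2
Rows 1 through 2

2 rows:
Wendy, 120000
Hank, 110000


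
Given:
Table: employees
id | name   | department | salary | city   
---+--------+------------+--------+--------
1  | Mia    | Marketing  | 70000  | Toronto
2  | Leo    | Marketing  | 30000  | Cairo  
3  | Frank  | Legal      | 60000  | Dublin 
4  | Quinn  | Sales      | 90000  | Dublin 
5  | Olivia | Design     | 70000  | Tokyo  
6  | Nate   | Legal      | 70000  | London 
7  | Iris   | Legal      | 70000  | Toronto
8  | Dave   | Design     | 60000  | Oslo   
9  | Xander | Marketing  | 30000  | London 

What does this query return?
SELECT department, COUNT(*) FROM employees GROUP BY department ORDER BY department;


Assigning each row to its department group:
  Mia -> Marketing
  Leo -> Marketing
  Frank -> Legal
  Quinn -> Sales
  Olivia -> Design
  Nate -> Legal
  Iris -> Legal
  Dave -> Design
  Xander -> Marketing


4 groups:
Design, 2
Legal, 3
Marketing, 3
Sales, 1


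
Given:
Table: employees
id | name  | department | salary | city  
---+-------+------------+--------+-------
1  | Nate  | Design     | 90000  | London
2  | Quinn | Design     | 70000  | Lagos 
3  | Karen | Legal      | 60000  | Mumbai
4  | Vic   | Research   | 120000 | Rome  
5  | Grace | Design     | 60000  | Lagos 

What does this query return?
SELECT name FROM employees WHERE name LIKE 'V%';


LIKE 'V%' matches names starting with 'V'
Matching: 1

1 rows:
Vic


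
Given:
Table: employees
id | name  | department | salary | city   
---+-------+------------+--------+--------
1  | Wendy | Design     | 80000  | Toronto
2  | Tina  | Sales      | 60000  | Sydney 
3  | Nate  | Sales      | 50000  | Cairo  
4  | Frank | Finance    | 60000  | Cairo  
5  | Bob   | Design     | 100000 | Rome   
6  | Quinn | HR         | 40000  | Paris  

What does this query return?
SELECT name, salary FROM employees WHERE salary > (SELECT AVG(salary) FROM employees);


Subquery: AVG(salary) = 65000.0
Filtering: salary > 65000.0
  Wendy (80000) -> MATCH
  Bob (100000) -> MATCH


2 rows:
Wendy, 80000
Bob, 100000


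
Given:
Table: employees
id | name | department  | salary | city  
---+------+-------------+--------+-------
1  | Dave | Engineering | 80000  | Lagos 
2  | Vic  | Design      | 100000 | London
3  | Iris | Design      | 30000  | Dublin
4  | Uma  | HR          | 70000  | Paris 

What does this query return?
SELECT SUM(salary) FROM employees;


SUM(salary) = 80000 + 100000 + 30000 + 70000 = 280000

280000


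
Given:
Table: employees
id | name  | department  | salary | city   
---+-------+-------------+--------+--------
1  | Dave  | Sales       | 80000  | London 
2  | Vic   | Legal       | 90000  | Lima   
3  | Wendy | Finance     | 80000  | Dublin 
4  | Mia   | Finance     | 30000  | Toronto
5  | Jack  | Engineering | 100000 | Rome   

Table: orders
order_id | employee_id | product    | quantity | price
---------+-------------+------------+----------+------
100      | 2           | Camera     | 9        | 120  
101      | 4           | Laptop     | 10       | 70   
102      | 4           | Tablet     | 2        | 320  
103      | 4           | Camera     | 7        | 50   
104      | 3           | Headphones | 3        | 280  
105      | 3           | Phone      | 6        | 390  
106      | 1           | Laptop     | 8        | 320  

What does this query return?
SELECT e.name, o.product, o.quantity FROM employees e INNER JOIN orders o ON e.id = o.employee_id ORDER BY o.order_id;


Joining employees.id = orders.employee_id:
  employee Vic (id=2) -> order Camera
  employee Mia (id=4) -> order Laptop
  employee Mia (id=4) -> order Tablet
  employee Mia (id=4) -> order Camera
  employee Wendy (id=3) -> order Headphones
  employee Wendy (id=3) -> order Phone
  employee Dave (id=1) -> order Laptop


7 rows:
Vic, Camera, 9
Mia, Laptop, 10
Mia, Tablet, 2
Mia, Camera, 7
Wendy, Headphones, 3
Wendy, Phone, 6
Dave, Laptop, 8


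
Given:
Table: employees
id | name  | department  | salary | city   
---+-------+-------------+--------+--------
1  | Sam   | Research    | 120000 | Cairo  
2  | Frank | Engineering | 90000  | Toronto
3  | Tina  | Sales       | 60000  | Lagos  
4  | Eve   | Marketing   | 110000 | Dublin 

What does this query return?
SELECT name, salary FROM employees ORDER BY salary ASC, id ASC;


Sorting by salary ASC, then id ASC for ties

4 rows:
Tina, 60000
Frank, 90000
Eve, 110000
Sam, 120000


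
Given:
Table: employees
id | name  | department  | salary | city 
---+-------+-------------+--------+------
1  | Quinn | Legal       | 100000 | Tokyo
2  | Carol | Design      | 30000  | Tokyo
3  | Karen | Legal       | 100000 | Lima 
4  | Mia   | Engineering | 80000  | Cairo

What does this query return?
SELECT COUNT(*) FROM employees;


COUNT(*) counts all rows

4


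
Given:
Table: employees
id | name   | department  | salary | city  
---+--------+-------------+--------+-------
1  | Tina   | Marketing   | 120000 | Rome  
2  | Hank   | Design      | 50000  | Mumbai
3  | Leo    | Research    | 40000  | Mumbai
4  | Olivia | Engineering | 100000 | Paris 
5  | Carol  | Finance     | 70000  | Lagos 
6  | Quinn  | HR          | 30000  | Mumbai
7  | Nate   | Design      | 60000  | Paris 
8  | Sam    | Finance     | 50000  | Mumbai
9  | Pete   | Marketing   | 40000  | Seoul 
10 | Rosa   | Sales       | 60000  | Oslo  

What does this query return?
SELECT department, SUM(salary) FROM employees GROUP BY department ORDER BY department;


Summing salary within each department:
  Design: 50000 + 60000 = 110000
  Engineering: 100000 = 100000
  Finance: 70000 + 50000 = 120000
  HR: 30000 = 30000
  Marketing: 120000 + 40000 = 160000
  Research: 40000 = 40000
  Sales: 60000 = 60000


7 groups:
Design, 110000
Engineering, 100000
Finance, 120000
HR, 30000
Marketing, 160000
Research, 40000
Sales, 60000


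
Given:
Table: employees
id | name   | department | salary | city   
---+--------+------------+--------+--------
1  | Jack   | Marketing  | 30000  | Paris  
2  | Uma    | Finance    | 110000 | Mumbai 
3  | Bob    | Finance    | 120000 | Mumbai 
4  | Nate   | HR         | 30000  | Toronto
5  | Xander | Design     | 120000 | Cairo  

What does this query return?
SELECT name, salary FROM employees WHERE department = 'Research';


Filtering: department = 'Research'
Matching rows: 0

Empty result set (0 rows)


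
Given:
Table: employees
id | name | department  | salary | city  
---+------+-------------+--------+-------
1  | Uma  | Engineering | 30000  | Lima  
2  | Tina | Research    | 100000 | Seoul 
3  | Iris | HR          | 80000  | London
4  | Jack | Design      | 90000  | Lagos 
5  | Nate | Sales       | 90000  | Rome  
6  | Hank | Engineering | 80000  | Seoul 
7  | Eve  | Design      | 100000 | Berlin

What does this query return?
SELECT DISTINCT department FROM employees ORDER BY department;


All 'department' values (row order): Engineering, Research, HR, Design, Sales, Engineering, Design
Removing duplicates leaves 5 unique value(s).

5 values:
Design
Engineering
HR
Research
Sales


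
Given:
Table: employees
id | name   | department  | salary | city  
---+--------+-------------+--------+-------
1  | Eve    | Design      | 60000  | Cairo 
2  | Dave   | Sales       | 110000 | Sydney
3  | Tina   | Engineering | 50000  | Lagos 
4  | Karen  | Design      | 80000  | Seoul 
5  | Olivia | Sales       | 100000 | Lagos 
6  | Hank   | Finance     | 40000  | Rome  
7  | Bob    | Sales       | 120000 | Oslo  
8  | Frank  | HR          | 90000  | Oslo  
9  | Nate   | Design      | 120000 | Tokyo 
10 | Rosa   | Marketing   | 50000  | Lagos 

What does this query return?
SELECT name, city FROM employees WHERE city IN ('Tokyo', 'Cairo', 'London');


Filtering: city IN ('Tokyo', 'Cairo', 'London')
Matching: 2 rows

2 rows:
Eve, Cairo
Nate, Tokyo


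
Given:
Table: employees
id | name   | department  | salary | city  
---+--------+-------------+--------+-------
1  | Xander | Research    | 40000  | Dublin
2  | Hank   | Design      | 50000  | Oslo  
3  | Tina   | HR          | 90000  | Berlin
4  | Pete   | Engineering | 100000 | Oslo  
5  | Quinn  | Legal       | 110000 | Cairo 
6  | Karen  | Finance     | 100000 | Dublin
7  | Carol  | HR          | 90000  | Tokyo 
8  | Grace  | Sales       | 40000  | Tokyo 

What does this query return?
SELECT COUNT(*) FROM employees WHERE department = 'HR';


Counting rows where department = 'HR'
  Tina -> MATCH
  Carol -> MATCH


2


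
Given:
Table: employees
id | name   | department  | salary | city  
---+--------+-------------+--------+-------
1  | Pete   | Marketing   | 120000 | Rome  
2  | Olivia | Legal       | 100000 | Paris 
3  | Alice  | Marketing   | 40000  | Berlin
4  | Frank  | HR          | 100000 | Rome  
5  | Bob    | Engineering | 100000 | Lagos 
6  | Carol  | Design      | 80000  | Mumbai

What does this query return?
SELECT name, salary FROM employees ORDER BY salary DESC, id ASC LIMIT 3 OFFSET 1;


Sort by salary DESC (id ASC tiebreak), then skip 1 and take 3
Rows 2 through 4

3 rows:
Olivia, 100000
Frank, 100000
Bob, 100000


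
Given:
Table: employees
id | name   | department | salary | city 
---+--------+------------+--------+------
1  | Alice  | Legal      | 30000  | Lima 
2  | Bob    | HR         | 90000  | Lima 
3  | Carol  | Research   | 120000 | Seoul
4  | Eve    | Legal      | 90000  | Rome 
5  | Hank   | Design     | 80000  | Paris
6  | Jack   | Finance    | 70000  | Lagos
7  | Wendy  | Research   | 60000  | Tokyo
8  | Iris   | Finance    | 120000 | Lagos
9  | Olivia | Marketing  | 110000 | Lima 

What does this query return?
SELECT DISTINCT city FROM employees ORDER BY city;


All 'city' values (row order): Lima, Lima, Seoul, Rome, Paris, Lagos, Tokyo, Lagos, Lima
Removing duplicates leaves 6 unique value(s).

6 values:
Lagos
Lima
Paris
Rome
Seoul
Tokyo


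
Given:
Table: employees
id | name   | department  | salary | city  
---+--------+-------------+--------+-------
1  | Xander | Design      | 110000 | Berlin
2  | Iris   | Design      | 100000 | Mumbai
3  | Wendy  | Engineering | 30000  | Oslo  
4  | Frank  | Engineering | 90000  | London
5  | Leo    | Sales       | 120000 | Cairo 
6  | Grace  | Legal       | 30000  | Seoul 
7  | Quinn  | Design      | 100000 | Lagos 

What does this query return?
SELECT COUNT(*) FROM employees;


COUNT(*) counts all rows

7


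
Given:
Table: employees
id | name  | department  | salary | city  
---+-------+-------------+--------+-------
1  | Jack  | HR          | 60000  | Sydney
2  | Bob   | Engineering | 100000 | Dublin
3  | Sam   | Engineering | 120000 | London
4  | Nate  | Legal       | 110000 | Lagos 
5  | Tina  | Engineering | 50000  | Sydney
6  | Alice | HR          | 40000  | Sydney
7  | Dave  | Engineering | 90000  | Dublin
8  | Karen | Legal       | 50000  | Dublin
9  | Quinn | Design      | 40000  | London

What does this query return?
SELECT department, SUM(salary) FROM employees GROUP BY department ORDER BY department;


Summing salary within each department:
  Design: 40000 = 40000
  Engineering: 100000 + 120000 + 50000 + 90000 = 360000
  HR: 60000 + 40000 = 100000
  Legal: 110000 + 50000 = 160000


4 groups:
Design, 40000
Engineering, 360000
HR, 100000
Legal, 160000


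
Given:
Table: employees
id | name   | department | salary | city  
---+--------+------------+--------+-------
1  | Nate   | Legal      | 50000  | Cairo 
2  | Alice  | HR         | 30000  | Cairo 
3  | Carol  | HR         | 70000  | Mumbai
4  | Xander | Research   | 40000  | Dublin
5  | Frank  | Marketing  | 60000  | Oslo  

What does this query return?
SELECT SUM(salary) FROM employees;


SUM(salary) = 50000 + 30000 + 70000 + 40000 + 60000 = 250000

250000


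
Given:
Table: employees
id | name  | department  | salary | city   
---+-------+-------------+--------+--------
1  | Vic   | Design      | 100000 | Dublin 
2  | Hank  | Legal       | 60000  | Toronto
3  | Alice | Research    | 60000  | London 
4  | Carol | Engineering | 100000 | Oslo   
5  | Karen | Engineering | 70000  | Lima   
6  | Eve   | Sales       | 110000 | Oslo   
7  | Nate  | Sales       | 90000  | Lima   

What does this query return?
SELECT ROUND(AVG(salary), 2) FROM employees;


SUM(salary) = 590000
COUNT = 7
ROUND(AVG, 2) = ROUND(590000 / 7, 2) = 84285.71

84285.71


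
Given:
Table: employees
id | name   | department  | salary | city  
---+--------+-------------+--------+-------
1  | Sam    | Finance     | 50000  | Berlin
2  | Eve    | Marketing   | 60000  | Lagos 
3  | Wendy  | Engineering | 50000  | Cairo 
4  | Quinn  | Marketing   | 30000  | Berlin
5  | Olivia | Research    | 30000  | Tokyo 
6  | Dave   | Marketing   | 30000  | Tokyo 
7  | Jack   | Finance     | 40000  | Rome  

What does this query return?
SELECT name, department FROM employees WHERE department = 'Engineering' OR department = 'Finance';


Filtering: department = 'Engineering' OR 'Finance'
Matching: 3 rows

3 rows:
Sam, Finance
Wendy, Engineering
Jack, Finance


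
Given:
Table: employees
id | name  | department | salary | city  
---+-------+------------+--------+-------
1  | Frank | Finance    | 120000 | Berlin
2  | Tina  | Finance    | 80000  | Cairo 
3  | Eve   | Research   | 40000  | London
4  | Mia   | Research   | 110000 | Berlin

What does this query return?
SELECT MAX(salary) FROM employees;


Salaries: 120000, 80000, 40000, 110000
MAX = 120000

120000


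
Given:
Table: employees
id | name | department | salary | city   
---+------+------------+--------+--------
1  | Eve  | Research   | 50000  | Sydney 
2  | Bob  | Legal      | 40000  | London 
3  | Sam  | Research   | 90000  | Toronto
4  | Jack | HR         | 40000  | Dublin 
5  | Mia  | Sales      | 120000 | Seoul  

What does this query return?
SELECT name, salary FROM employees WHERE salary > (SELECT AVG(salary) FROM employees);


Subquery: AVG(salary) = 68000.0
Filtering: salary > 68000.0
  Sam (90000) -> MATCH
  Mia (120000) -> MATCH


2 rows:
Sam, 90000
Mia, 120000


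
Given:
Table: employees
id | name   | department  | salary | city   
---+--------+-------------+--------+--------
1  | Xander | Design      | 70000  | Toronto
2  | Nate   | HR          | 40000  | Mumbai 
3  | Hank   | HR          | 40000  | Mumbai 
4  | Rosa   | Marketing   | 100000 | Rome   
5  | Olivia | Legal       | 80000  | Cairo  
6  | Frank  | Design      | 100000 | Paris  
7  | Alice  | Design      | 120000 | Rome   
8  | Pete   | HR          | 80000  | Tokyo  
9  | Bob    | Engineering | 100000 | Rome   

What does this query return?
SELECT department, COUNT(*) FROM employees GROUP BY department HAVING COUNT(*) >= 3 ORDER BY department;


Groups with count >= 3:
  Design: 3 -> PASS
  HR: 3 -> PASS
  Engineering: 1 -> filtered out
  Legal: 1 -> filtered out
  Marketing: 1 -> filtered out


2 groups:
Design, 3
HR, 3


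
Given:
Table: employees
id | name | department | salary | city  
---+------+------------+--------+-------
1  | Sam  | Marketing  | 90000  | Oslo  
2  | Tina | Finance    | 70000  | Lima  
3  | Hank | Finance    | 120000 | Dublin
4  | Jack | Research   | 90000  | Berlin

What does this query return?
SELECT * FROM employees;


SELECT * returns all 4 rows with all columns

4 rows:
1, Sam, Marketing, 90000, Oslo
2, Tina, Finance, 70000, Lima
3, Hank, Finance, 120000, Dublin
4, Jack, Research, 90000, Berlin


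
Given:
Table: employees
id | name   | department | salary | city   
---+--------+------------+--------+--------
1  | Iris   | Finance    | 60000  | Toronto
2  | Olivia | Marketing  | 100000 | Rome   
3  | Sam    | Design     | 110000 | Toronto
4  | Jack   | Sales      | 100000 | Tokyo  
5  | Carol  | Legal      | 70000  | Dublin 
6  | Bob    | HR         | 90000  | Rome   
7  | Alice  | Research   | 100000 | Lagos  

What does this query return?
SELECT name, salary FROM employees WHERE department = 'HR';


Filtering: department = 'HR'
Matching rows: 1

1 rows:
Bob, 90000


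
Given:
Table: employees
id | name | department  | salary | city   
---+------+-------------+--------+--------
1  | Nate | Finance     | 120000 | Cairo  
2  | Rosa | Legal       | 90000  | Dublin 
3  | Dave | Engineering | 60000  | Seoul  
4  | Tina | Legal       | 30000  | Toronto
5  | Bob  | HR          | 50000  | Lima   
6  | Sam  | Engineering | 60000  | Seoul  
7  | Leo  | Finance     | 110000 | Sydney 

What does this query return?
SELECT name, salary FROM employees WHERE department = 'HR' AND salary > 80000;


Filtering: department = 'HR' AND salary > 80000
Matching: 0 rows

Empty result set (0 rows)


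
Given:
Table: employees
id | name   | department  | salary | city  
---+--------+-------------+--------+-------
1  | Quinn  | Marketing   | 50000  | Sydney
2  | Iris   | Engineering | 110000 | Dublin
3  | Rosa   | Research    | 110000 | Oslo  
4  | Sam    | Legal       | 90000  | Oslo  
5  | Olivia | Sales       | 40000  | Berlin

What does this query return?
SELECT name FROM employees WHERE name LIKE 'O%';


LIKE 'O%' matches names starting with 'O'
Matching: 1

1 rows:
Olivia


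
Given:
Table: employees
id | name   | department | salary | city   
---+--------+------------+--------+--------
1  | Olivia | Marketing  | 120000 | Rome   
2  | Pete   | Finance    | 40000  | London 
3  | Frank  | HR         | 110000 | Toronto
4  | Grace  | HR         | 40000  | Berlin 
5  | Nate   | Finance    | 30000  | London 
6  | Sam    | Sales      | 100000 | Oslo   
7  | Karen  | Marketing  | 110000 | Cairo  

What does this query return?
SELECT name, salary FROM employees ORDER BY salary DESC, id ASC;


Sorting by salary DESC, then id ASC for ties

7 rows:
Olivia, 120000
Frank, 110000
Karen, 110000
Sam, 100000
Pete, 40000
Grace, 40000
Nate, 30000


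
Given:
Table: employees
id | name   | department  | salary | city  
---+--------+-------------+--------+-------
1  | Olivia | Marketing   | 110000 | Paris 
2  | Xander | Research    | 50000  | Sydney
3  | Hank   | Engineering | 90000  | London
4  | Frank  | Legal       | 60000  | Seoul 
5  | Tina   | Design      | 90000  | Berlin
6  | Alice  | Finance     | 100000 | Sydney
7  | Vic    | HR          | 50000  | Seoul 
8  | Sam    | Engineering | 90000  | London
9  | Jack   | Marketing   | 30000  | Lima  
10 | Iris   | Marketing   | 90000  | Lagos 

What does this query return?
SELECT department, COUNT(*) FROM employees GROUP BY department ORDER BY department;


Assigning each row to its department group:
  Olivia -> Marketing
  Xander -> Research
  Hank -> Engineering
  Frank -> Legal
  Tina -> Design
  Alice -> Finance
  Vic -> HR
  Sam -> Engineering
  Jack -> Marketing
  Iris -> Marketing


7 groups:
Design, 1
Engineering, 2
Finance, 1
HR, 1
Legal, 1
Marketing, 3
Research, 1


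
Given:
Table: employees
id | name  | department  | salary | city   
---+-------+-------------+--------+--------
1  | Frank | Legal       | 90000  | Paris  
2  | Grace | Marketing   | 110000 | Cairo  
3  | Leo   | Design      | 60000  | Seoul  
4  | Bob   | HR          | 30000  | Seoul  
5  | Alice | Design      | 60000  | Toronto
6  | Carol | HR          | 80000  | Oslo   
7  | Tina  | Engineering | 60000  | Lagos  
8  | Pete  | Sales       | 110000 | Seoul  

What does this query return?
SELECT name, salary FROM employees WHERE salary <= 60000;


Filtering: salary <= 60000
Matching: 4 rows

4 rows:
Leo, 60000
Bob, 30000
Alice, 60000
Tina, 60000
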